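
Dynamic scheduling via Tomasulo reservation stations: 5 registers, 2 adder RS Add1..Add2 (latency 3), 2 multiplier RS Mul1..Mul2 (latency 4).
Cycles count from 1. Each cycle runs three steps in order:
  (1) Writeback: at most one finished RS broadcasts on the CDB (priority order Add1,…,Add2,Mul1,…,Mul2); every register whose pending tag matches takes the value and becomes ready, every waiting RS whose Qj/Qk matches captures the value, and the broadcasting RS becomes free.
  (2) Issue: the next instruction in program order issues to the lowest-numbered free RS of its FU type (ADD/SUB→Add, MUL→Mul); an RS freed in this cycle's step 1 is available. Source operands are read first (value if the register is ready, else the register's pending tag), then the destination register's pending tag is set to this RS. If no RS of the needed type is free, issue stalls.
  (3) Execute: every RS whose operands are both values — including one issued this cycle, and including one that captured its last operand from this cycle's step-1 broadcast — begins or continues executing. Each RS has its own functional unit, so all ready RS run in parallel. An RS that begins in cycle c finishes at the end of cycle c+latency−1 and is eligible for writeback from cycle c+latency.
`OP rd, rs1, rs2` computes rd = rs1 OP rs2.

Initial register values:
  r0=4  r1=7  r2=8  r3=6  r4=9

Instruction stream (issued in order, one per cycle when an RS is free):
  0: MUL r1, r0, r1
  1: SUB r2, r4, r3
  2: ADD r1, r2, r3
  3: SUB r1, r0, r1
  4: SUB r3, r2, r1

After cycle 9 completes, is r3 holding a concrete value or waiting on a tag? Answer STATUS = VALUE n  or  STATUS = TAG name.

STATUS = TAG Add2

c1: issue MUL r1<-Mul1 | r0:4,r1:Mul1,r2:8,r3:6,r4:9
c2: issue SUB r2<-Add1 | r0:4,r1:Mul1,r2:Add1,r3:6,r4:9
c3: issue ADD r1<-Add2 | r0:4,r1:Add2,r2:Add1,r3:6,r4:9
c4: stall | r0:4,r1:Add2,r2:Add1,r3:6,r4:9
c5: CDB Add1=3; issue SUB r1<-Add1 | r0:4,r1:Add1,r2:3,r3:6,r4:9
c6: CDB Mul1=28; stall | r0:4,r1:Add1,r2:3,r3:6,r4:9
c7: stall | r0:4,r1:Add1,r2:3,r3:6,r4:9
c8: CDB Add2=9; issue SUB r3<-Add2 | r0:4,r1:Add1,r2:3,r3:Add2,r4:9
c9: - | r0:4,r1:Add1,r2:3,r3:Add2,r4:9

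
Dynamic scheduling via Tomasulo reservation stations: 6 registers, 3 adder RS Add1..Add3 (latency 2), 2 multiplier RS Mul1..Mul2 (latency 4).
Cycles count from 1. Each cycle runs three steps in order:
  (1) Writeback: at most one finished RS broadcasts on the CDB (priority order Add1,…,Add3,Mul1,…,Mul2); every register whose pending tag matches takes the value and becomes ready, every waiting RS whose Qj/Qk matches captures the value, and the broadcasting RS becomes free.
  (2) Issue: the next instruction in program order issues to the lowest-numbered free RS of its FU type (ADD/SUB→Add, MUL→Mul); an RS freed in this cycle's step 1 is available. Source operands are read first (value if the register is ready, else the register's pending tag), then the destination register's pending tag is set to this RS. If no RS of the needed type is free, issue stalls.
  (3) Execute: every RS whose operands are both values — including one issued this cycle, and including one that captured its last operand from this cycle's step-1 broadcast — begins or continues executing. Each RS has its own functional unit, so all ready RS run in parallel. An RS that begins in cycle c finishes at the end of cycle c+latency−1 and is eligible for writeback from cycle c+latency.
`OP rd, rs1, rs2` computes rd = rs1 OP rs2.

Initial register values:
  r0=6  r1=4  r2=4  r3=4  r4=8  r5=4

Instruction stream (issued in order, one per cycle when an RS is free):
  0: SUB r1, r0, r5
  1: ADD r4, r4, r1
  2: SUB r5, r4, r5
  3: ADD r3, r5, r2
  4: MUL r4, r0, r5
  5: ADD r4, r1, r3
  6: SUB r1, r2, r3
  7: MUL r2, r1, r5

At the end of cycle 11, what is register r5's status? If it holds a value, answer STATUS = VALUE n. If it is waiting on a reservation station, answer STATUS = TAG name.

  c1: issue SUB r1<-Add1  regs: r0:6,r1:Add1,r2:4,r3:4,r4:8,r5:4
  c2: issue ADD r4<-Add2  regs: r0:6,r1:Add1,r2:4,r3:4,r4:Add2,r5:4
  c3: CDB Add1=2; issue SUB r5<-Add1  regs: r0:6,r1:2,r2:4,r3:4,r4:Add2,r5:Add1
  c4: issue ADD r3<-Add3  regs: r0:6,r1:2,r2:4,r3:Add3,r4:Add2,r5:Add1
  c5: CDB Add2=10; issue MUL r4<-Mul1  regs: r0:6,r1:2,r2:4,r3:Add3,r4:Mul1,r5:Add1
  c6: issue ADD r4<-Add2  regs: r0:6,r1:2,r2:4,r3:Add3,r4:Add2,r5:Add1
  c7: CDB Add1=6; issue SUB r1<-Add1  regs: r0:6,r1:Add1,r2:4,r3:Add3,r4:Add2,r5:6
  c8: issue MUL r2<-Mul2  regs: r0:6,r1:Add1,r2:Mul2,r3:Add3,r4:Add2,r5:6
  c9: CDB Add3=10  regs: r0:6,r1:Add1,r2:Mul2,r3:10,r4:Add2,r5:6
  c10: -  regs: r0:6,r1:Add1,r2:Mul2,r3:10,r4:Add2,r5:6
  c11: CDB Add1=-6  regs: r0:6,r1:-6,r2:Mul2,r3:10,r4:Add2,r5:6

STATUS = VALUE 6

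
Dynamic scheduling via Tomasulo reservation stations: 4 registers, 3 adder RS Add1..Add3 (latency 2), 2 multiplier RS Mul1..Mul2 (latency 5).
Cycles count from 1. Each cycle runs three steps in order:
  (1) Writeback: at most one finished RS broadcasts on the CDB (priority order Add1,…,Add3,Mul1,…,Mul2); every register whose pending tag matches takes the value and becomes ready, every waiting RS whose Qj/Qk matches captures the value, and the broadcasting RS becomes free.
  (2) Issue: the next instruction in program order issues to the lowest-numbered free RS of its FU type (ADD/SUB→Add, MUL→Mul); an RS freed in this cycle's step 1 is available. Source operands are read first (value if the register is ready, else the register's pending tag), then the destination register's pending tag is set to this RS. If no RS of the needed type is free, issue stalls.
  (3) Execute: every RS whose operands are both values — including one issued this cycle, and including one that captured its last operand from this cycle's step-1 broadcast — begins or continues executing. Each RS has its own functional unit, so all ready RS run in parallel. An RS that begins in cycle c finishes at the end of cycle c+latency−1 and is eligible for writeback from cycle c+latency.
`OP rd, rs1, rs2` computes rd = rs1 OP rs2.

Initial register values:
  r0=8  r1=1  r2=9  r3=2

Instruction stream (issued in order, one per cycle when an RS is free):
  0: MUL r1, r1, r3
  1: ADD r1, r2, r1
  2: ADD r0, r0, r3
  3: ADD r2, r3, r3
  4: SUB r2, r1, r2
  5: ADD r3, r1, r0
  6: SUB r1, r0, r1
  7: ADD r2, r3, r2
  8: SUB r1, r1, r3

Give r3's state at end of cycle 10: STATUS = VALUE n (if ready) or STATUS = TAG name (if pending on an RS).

STATUS = TAG Add3

cycle 1: issue MUL r1<-Mul1 // r0:8,r1:Mul1,r2:9,r3:2
cycle 2: issue ADD r1<-Add1 // r0:8,r1:Add1,r2:9,r3:2
cycle 3: issue ADD r0<-Add2 // r0:Add2,r1:Add1,r2:9,r3:2
cycle 4: issue ADD r2<-Add3 // r0:Add2,r1:Add1,r2:Add3,r3:2
cycle 5: CDB Add2=10; issue SUB r2<-Add2 // r0:10,r1:Add1,r2:Add2,r3:2
cycle 6: CDB Add3=4; issue ADD r3<-Add3 // r0:10,r1:Add1,r2:Add2,r3:Add3
cycle 7: CDB Mul1=2; stall // r0:10,r1:Add1,r2:Add2,r3:Add3
cycle 8: stall // r0:10,r1:Add1,r2:Add2,r3:Add3
cycle 9: CDB Add1=11; issue SUB r1<-Add1 // r0:10,r1:Add1,r2:Add2,r3:Add3
cycle 10: stall // r0:10,r1:Add1,r2:Add2,r3:Add3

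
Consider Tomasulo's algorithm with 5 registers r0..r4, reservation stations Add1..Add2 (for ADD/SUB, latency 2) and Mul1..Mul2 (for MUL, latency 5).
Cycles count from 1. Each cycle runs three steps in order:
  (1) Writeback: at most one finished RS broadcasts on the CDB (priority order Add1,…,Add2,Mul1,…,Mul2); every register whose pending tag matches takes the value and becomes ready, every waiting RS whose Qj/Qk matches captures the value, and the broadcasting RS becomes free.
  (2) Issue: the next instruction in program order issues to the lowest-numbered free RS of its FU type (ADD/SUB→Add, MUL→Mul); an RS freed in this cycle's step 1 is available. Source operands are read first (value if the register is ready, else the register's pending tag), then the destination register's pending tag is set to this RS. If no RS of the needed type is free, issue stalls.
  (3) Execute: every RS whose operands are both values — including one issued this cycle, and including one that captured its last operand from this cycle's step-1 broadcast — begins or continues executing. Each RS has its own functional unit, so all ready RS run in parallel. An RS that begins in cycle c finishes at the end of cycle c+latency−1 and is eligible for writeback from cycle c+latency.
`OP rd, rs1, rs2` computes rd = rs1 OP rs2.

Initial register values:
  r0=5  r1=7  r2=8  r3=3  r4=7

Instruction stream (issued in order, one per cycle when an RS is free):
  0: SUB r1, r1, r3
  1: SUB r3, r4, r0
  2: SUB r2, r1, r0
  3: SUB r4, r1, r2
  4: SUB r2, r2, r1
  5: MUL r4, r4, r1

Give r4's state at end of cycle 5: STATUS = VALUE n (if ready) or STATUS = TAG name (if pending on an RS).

c1: issue SUB r1<-Add1 | r0:5,r1:Add1,r2:8,r3:3,r4:7
c2: issue SUB r3<-Add2 | r0:5,r1:Add1,r2:8,r3:Add2,r4:7
c3: CDB Add1=4; issue SUB r2<-Add1 | r0:5,r1:4,r2:Add1,r3:Add2,r4:7
c4: CDB Add2=2; issue SUB r4<-Add2 | r0:5,r1:4,r2:Add1,r3:2,r4:Add2
c5: CDB Add1=-1; issue SUB r2<-Add1 | r0:5,r1:4,r2:Add1,r3:2,r4:Add2

STATUS = TAG Add2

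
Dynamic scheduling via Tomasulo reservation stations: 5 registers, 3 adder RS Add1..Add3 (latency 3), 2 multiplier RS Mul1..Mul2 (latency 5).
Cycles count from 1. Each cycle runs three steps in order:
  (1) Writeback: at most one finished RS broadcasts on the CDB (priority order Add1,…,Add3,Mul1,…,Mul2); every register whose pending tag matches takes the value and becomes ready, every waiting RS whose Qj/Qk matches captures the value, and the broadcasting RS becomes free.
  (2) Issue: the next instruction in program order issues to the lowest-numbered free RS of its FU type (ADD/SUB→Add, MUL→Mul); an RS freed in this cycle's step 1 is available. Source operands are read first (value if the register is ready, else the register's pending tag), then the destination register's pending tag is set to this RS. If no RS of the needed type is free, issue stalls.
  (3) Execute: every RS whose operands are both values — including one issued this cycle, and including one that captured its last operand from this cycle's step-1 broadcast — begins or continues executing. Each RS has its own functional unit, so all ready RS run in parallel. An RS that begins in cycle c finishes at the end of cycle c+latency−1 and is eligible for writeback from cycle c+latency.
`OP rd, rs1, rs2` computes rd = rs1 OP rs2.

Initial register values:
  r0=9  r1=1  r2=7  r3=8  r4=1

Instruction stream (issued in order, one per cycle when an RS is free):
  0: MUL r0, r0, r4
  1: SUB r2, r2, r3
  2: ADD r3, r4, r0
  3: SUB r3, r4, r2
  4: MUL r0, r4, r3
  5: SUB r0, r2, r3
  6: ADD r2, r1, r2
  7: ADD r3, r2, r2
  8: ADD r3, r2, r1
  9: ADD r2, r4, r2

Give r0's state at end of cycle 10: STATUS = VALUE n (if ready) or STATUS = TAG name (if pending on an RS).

cycle 1: issue MUL r0<-Mul1 // r0:Mul1,r1:1,r2:7,r3:8,r4:1
cycle 2: issue SUB r2<-Add1 // r0:Mul1,r1:1,r2:Add1,r3:8,r4:1
cycle 3: issue ADD r3<-Add2 // r0:Mul1,r1:1,r2:Add1,r3:Add2,r4:1
cycle 4: issue SUB r3<-Add3 // r0:Mul1,r1:1,r2:Add1,r3:Add3,r4:1
cycle 5: CDB Add1=-1; issue MUL r0<-Mul2 // r0:Mul2,r1:1,r2:-1,r3:Add3,r4:1
cycle 6: CDB Mul1=9; issue SUB r0<-Add1 // r0:Add1,r1:1,r2:-1,r3:Add3,r4:1
cycle 7: stall // r0:Add1,r1:1,r2:-1,r3:Add3,r4:1
cycle 8: CDB Add3=2; issue ADD r2<-Add3 // r0:Add1,r1:1,r2:Add3,r3:2,r4:1
cycle 9: CDB Add2=10; issue ADD r3<-Add2 // r0:Add1,r1:1,r2:Add3,r3:Add2,r4:1
cycle 10: stall // r0:Add1,r1:1,r2:Add3,r3:Add2,r4:1

STATUS = TAG Add1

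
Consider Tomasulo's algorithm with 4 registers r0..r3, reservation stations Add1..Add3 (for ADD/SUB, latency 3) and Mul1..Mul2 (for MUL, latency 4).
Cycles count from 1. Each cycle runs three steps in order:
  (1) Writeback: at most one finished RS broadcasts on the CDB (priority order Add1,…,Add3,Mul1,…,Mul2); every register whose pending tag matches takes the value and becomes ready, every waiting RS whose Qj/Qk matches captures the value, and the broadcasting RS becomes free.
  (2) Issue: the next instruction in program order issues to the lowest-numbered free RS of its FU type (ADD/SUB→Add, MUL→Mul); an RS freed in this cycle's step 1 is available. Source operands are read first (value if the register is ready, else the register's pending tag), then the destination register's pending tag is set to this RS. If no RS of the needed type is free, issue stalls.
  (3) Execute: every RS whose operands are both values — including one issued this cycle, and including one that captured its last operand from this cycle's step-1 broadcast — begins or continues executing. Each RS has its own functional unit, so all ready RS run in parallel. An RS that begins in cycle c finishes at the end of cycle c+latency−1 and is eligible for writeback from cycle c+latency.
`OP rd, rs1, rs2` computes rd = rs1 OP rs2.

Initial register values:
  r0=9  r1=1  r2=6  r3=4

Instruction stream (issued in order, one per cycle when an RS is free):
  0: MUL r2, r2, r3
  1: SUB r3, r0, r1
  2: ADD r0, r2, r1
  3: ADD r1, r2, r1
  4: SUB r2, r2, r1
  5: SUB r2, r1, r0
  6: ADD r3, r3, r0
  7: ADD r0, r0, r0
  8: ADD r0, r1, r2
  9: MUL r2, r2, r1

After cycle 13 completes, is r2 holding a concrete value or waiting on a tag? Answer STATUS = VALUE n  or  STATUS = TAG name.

STATUS = TAG Add2

  c1: issue MUL r2<-Mul1  regs: r0:9,r1:1,r2:Mul1,r3:4
  c2: issue SUB r3<-Add1  regs: r0:9,r1:1,r2:Mul1,r3:Add1
  c3: issue ADD r0<-Add2  regs: r0:Add2,r1:1,r2:Mul1,r3:Add1
  c4: issue ADD r1<-Add3  regs: r0:Add2,r1:Add3,r2:Mul1,r3:Add1
  c5: CDB Add1=8; issue SUB r2<-Add1  regs: r0:Add2,r1:Add3,r2:Add1,r3:8
  c6: CDB Mul1=24; stall  regs: r0:Add2,r1:Add3,r2:Add1,r3:8
  c7: stall  regs: r0:Add2,r1:Add3,r2:Add1,r3:8
  c8: stall  regs: r0:Add2,r1:Add3,r2:Add1,r3:8
  c9: CDB Add2=25; issue SUB r2<-Add2  regs: r0:25,r1:Add3,r2:Add2,r3:8
  c10: CDB Add3=25; issue ADD r3<-Add3  regs: r0:25,r1:25,r2:Add2,r3:Add3
  c11: stall  regs: r0:25,r1:25,r2:Add2,r3:Add3
  c12: stall  regs: r0:25,r1:25,r2:Add2,r3:Add3
  c13: CDB Add1=-1; issue ADD r0<-Add1  regs: r0:Add1,r1:25,r2:Add2,r3:Add3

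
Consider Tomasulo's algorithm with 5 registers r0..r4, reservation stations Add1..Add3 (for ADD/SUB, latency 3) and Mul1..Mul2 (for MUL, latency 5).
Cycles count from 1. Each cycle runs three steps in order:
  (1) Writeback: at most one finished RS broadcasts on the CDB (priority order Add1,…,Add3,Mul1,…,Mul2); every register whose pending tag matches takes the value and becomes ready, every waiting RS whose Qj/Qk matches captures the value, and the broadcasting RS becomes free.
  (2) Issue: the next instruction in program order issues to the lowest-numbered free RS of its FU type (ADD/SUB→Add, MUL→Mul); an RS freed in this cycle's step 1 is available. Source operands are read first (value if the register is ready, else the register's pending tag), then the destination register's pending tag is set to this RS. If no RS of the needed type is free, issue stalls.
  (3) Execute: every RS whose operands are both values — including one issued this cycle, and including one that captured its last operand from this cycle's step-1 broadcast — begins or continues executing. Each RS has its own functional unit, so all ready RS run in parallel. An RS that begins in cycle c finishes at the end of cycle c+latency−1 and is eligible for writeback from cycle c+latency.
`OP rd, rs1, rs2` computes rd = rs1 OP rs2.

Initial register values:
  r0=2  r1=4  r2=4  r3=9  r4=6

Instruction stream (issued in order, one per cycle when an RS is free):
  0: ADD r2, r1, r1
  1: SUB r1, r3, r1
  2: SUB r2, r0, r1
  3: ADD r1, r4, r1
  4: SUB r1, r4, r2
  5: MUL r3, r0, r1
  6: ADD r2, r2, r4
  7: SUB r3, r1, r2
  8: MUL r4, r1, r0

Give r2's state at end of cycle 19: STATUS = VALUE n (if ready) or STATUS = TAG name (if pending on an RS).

STATUS = VALUE 3

cycle 1: issue ADD r2<-Add1 // r0:2,r1:4,r2:Add1,r3:9,r4:6
cycle 2: issue SUB r1<-Add2 // r0:2,r1:Add2,r2:Add1,r3:9,r4:6
cycle 3: issue SUB r2<-Add3 // r0:2,r1:Add2,r2:Add3,r3:9,r4:6
cycle 4: CDB Add1=8; issue ADD r1<-Add1 // r0:2,r1:Add1,r2:Add3,r3:9,r4:6
cycle 5: CDB Add2=5; issue SUB r1<-Add2 // r0:2,r1:Add2,r2:Add3,r3:9,r4:6
cycle 6: issue MUL r3<-Mul1 // r0:2,r1:Add2,r2:Add3,r3:Mul1,r4:6
cycle 7: stall // r0:2,r1:Add2,r2:Add3,r3:Mul1,r4:6
cycle 8: CDB Add1=11; issue ADD r2<-Add1 // r0:2,r1:Add2,r2:Add1,r3:Mul1,r4:6
cycle 9: CDB Add3=-3; issue SUB r3<-Add3 // r0:2,r1:Add2,r2:Add1,r3:Add3,r4:6
cycle 10: issue MUL r4<-Mul2 // r0:2,r1:Add2,r2:Add1,r3:Add3,r4:Mul2
cycle 11: - // r0:2,r1:Add2,r2:Add1,r3:Add3,r4:Mul2
cycle 12: CDB Add1=3 // r0:2,r1:Add2,r2:3,r3:Add3,r4:Mul2
cycle 13: CDB Add2=9 // r0:2,r1:9,r2:3,r3:Add3,r4:Mul2
cycle 14: - // r0:2,r1:9,r2:3,r3:Add3,r4:Mul2
cycle 15: - // r0:2,r1:9,r2:3,r3:Add3,r4:Mul2
cycle 16: CDB Add3=6 // r0:2,r1:9,r2:3,r3:6,r4:Mul2
cycle 17: - // r0:2,r1:9,r2:3,r3:6,r4:Mul2
cycle 18: CDB Mul1=18 // r0:2,r1:9,r2:3,r3:6,r4:Mul2
cycle 19: CDB Mul2=18 // r0:2,r1:9,r2:3,r3:6,r4:18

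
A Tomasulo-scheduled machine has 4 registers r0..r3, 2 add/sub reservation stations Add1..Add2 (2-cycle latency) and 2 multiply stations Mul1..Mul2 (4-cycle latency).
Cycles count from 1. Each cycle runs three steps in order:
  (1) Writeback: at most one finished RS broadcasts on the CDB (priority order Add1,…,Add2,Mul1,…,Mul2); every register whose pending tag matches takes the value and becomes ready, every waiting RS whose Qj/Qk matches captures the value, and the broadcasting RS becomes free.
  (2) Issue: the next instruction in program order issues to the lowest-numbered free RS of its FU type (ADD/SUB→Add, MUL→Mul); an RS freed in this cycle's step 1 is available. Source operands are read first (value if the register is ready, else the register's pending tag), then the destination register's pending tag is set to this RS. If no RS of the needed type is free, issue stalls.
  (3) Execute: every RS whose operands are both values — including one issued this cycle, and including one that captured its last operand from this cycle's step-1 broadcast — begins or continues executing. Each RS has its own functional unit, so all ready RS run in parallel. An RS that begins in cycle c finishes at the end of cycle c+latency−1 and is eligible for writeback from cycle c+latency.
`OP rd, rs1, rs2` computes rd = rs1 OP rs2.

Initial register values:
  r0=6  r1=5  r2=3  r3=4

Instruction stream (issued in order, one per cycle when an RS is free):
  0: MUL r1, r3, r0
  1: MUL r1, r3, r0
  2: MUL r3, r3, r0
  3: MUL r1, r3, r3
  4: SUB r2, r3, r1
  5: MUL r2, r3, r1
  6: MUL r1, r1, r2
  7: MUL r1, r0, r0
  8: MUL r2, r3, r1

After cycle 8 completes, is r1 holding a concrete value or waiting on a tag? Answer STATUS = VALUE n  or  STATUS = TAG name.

STATUS = TAG Mul2

cycle 1: issue MUL r1<-Mul1 // r0:6,r1:Mul1,r2:3,r3:4
cycle 2: issue MUL r1<-Mul2 // r0:6,r1:Mul2,r2:3,r3:4
cycle 3: stall // r0:6,r1:Mul2,r2:3,r3:4
cycle 4: stall // r0:6,r1:Mul2,r2:3,r3:4
cycle 5: CDB Mul1=24; issue MUL r3<-Mul1 // r0:6,r1:Mul2,r2:3,r3:Mul1
cycle 6: CDB Mul2=24; issue MUL r1<-Mul2 // r0:6,r1:Mul2,r2:3,r3:Mul1
cycle 7: issue SUB r2<-Add1 // r0:6,r1:Mul2,r2:Add1,r3:Mul1
cycle 8: stall // r0:6,r1:Mul2,r2:Add1,r3:Mul1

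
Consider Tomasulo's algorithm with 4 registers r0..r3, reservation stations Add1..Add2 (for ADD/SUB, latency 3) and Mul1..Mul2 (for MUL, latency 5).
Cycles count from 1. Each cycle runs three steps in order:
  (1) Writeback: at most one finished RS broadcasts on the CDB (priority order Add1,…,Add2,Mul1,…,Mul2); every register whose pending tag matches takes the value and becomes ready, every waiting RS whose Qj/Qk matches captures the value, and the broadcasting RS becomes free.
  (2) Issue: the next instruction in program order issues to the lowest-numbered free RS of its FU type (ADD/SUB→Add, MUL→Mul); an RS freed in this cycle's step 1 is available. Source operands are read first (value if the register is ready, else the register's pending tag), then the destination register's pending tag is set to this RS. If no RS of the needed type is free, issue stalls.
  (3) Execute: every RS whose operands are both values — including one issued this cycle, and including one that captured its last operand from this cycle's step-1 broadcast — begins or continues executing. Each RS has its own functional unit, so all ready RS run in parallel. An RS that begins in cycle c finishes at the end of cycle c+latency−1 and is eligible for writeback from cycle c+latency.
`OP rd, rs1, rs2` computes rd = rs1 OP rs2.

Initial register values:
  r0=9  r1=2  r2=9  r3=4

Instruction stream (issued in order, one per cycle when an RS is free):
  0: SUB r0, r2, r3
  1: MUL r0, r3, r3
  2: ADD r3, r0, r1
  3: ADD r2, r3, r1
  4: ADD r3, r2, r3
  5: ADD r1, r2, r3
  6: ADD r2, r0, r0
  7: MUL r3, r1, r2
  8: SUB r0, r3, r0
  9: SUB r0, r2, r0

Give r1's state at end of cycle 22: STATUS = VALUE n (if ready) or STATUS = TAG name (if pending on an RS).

STATUS = VALUE 58

cycle 1: issue SUB r0<-Add1 // r0:Add1,r1:2,r2:9,r3:4
cycle 2: issue MUL r0<-Mul1 // r0:Mul1,r1:2,r2:9,r3:4
cycle 3: issue ADD r3<-Add2 // r0:Mul1,r1:2,r2:9,r3:Add2
cycle 4: CDB Add1=5; issue ADD r2<-Add1 // r0:Mul1,r1:2,r2:Add1,r3:Add2
cycle 5: stall // r0:Mul1,r1:2,r2:Add1,r3:Add2
cycle 6: stall // r0:Mul1,r1:2,r2:Add1,r3:Add2
cycle 7: CDB Mul1=16; stall // r0:16,r1:2,r2:Add1,r3:Add2
cycle 8: stall // r0:16,r1:2,r2:Add1,r3:Add2
cycle 9: stall // r0:16,r1:2,r2:Add1,r3:Add2
cycle 10: CDB Add2=18; issue ADD r3<-Add2 // r0:16,r1:2,r2:Add1,r3:Add2
cycle 11: stall // r0:16,r1:2,r2:Add1,r3:Add2
cycle 12: stall // r0:16,r1:2,r2:Add1,r3:Add2
cycle 13: CDB Add1=20; issue ADD r1<-Add1 // r0:16,r1:Add1,r2:20,r3:Add2
cycle 14: stall // r0:16,r1:Add1,r2:20,r3:Add2
cycle 15: stall // r0:16,r1:Add1,r2:20,r3:Add2
cycle 16: CDB Add2=38; issue ADD r2<-Add2 // r0:16,r1:Add1,r2:Add2,r3:38
cycle 17: issue MUL r3<-Mul1 // r0:16,r1:Add1,r2:Add2,r3:Mul1
cycle 18: stall // r0:16,r1:Add1,r2:Add2,r3:Mul1
cycle 19: CDB Add1=58; issue SUB r0<-Add1 // r0:Add1,r1:58,r2:Add2,r3:Mul1
cycle 20: CDB Add2=32; issue SUB r0<-Add2 // r0:Add2,r1:58,r2:32,r3:Mul1
cycle 21: - // r0:Add2,r1:58,r2:32,r3:Mul1
cycle 22: - // r0:Add2,r1:58,r2:32,r3:Mul1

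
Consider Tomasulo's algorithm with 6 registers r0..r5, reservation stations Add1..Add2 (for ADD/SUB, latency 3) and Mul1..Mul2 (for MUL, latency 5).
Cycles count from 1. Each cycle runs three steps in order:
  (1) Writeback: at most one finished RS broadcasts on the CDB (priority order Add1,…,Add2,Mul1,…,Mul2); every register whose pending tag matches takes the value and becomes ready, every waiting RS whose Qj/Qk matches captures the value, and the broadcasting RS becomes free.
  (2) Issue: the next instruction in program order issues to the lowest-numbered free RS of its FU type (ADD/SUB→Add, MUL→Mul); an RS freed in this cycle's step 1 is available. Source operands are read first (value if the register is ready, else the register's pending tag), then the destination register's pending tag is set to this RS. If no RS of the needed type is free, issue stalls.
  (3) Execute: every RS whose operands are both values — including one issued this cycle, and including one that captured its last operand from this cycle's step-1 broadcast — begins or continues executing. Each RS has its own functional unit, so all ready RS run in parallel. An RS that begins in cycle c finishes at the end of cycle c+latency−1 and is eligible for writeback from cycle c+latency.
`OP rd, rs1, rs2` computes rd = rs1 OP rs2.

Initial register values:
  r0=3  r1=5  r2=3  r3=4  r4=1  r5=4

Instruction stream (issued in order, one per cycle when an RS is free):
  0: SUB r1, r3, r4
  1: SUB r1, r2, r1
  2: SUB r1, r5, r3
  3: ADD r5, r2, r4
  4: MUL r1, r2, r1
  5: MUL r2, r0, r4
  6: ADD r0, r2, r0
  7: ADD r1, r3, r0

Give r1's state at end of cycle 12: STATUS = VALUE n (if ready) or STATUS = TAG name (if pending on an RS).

  c1: issue SUB r1<-Add1  regs: r0:3,r1:Add1,r2:3,r3:4,r4:1,r5:4
  c2: issue SUB r1<-Add2  regs: r0:3,r1:Add2,r2:3,r3:4,r4:1,r5:4
  c3: stall  regs: r0:3,r1:Add2,r2:3,r3:4,r4:1,r5:4
  c4: CDB Add1=3; issue SUB r1<-Add1  regs: r0:3,r1:Add1,r2:3,r3:4,r4:1,r5:4
  c5: stall  regs: r0:3,r1:Add1,r2:3,r3:4,r4:1,r5:4
  c6: stall  regs: r0:3,r1:Add1,r2:3,r3:4,r4:1,r5:4
  c7: CDB Add1=0; issue ADD r5<-Add1  regs: r0:3,r1:0,r2:3,r3:4,r4:1,r5:Add1
  c8: CDB Add2=0; issue MUL r1<-Mul1  regs: r0:3,r1:Mul1,r2:3,r3:4,r4:1,r5:Add1
  c9: issue MUL r2<-Mul2  regs: r0:3,r1:Mul1,r2:Mul2,r3:4,r4:1,r5:Add1
  c10: CDB Add1=4; issue ADD r0<-Add1  regs: r0:Add1,r1:Mul1,r2:Mul2,r3:4,r4:1,r5:4
  c11: issue ADD r1<-Add2  regs: r0:Add1,r1:Add2,r2:Mul2,r3:4,r4:1,r5:4
  c12: -  regs: r0:Add1,r1:Add2,r2:Mul2,r3:4,r4:1,r5:4

STATUS = TAG Add2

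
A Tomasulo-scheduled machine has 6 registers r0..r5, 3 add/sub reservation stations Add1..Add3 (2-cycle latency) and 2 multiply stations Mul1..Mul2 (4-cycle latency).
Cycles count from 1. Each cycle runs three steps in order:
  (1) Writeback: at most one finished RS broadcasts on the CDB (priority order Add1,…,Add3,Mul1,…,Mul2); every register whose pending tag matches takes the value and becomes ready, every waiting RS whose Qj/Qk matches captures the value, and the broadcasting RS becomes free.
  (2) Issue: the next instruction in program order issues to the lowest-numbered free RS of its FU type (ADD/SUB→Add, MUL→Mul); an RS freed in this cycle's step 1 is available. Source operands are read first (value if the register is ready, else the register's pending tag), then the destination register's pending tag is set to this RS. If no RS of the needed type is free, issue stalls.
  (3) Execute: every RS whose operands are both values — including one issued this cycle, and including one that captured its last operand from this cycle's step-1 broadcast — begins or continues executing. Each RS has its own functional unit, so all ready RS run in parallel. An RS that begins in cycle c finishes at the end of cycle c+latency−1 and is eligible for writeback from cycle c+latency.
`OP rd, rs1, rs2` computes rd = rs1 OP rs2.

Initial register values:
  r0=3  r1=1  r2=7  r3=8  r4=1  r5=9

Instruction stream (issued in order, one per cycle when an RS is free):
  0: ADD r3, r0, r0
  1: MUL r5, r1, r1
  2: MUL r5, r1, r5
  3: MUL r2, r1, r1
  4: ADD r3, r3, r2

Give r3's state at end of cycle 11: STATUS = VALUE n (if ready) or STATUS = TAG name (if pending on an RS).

  c1: issue ADD r3<-Add1  regs: r0:3,r1:1,r2:7,r3:Add1,r4:1,r5:9
  c2: issue MUL r5<-Mul1  regs: r0:3,r1:1,r2:7,r3:Add1,r4:1,r5:Mul1
  c3: CDB Add1=6; issue MUL r5<-Mul2  regs: r0:3,r1:1,r2:7,r3:6,r4:1,r5:Mul2
  c4: stall  regs: r0:3,r1:1,r2:7,r3:6,r4:1,r5:Mul2
  c5: stall  regs: r0:3,r1:1,r2:7,r3:6,r4:1,r5:Mul2
  c6: CDB Mul1=1; issue MUL r2<-Mul1  regs: r0:3,r1:1,r2:Mul1,r3:6,r4:1,r5:Mul2
  c7: issue ADD r3<-Add1  regs: r0:3,r1:1,r2:Mul1,r3:Add1,r4:1,r5:Mul2
  c8: -  regs: r0:3,r1:1,r2:Mul1,r3:Add1,r4:1,r5:Mul2
  c9: -  regs: r0:3,r1:1,r2:Mul1,r3:Add1,r4:1,r5:Mul2
  c10: CDB Mul1=1  regs: r0:3,r1:1,r2:1,r3:Add1,r4:1,r5:Mul2
  c11: CDB Mul2=1  regs: r0:3,r1:1,r2:1,r3:Add1,r4:1,r5:1

STATUS = TAG Add1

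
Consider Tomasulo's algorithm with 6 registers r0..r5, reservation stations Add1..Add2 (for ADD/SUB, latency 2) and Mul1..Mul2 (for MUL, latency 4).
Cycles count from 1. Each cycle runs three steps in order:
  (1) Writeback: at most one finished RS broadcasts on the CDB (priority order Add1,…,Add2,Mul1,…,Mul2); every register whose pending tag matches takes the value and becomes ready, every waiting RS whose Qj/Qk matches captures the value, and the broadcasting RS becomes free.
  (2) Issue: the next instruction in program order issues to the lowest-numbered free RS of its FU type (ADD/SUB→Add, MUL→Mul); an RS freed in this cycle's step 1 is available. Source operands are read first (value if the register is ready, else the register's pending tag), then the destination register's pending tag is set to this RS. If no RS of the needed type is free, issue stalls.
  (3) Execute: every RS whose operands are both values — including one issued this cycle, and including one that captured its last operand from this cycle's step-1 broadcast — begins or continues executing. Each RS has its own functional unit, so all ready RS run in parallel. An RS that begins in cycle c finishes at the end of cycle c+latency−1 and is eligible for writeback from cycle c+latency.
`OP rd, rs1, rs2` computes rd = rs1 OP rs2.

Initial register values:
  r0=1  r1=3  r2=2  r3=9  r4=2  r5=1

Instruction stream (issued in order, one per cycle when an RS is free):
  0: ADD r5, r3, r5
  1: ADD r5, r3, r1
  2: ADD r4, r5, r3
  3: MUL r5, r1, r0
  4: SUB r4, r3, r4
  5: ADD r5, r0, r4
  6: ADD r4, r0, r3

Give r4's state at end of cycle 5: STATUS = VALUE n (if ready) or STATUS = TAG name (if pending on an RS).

c1: issue ADD r5<-Add1 | r0:1,r1:3,r2:2,r3:9,r4:2,r5:Add1
c2: issue ADD r5<-Add2 | r0:1,r1:3,r2:2,r3:9,r4:2,r5:Add2
c3: CDB Add1=10; issue ADD r4<-Add1 | r0:1,r1:3,r2:2,r3:9,r4:Add1,r5:Add2
c4: CDB Add2=12; issue MUL r5<-Mul1 | r0:1,r1:3,r2:2,r3:9,r4:Add1,r5:Mul1
c5: issue SUB r4<-Add2 | r0:1,r1:3,r2:2,r3:9,r4:Add2,r5:Mul1

STATUS = TAG Add2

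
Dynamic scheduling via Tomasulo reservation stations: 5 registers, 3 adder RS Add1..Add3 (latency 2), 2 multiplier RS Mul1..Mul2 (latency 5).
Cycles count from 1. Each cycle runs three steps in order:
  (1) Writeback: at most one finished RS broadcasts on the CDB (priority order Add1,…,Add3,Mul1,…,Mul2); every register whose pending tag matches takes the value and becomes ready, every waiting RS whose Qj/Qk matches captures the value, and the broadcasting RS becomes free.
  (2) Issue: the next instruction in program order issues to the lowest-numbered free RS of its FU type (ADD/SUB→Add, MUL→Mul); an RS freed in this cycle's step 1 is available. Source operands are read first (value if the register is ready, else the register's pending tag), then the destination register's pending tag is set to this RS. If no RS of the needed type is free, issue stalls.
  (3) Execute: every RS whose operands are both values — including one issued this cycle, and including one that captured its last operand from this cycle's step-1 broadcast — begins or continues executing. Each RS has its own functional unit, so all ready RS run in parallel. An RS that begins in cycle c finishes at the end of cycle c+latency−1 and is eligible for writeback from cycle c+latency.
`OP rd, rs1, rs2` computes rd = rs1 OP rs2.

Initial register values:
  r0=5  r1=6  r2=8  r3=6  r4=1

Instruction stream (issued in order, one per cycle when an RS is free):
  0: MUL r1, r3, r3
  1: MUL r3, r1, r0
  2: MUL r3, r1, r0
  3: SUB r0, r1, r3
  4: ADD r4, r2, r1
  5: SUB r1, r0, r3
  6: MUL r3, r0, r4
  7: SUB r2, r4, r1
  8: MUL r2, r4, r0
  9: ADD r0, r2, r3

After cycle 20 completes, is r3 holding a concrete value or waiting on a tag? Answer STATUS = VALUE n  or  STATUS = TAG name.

STATUS = VALUE -6336

  c1: issue MUL r1<-Mul1  regs: r0:5,r1:Mul1,r2:8,r3:6,r4:1
  c2: issue MUL r3<-Mul2  regs: r0:5,r1:Mul1,r2:8,r3:Mul2,r4:1
  c3: stall  regs: r0:5,r1:Mul1,r2:8,r3:Mul2,r4:1
  c4: stall  regs: r0:5,r1:Mul1,r2:8,r3:Mul2,r4:1
  c5: stall  regs: r0:5,r1:Mul1,r2:8,r3:Mul2,r4:1
  c6: CDB Mul1=36; issue MUL r3<-Mul1  regs: r0:5,r1:36,r2:8,r3:Mul1,r4:1
  c7: issue SUB r0<-Add1  regs: r0:Add1,r1:36,r2:8,r3:Mul1,r4:1
  c8: issue ADD r4<-Add2  regs: r0:Add1,r1:36,r2:8,r3:Mul1,r4:Add2
  c9: issue SUB r1<-Add3  regs: r0:Add1,r1:Add3,r2:8,r3:Mul1,r4:Add2
  c10: CDB Add2=44; stall  regs: r0:Add1,r1:Add3,r2:8,r3:Mul1,r4:44
  c11: CDB Mul1=180; issue MUL r3<-Mul1  regs: r0:Add1,r1:Add3,r2:8,r3:Mul1,r4:44
  c12: CDB Mul2=180; issue SUB r2<-Add2  regs: r0:Add1,r1:Add3,r2:Add2,r3:Mul1,r4:44
  c13: CDB Add1=-144; issue MUL r2<-Mul2  regs: r0:-144,r1:Add3,r2:Mul2,r3:Mul1,r4:44
  c14: issue ADD r0<-Add1  regs: r0:Add1,r1:Add3,r2:Mul2,r3:Mul1,r4:44
  c15: CDB Add3=-324  regs: r0:Add1,r1:-324,r2:Mul2,r3:Mul1,r4:44
  c16: -  regs: r0:Add1,r1:-324,r2:Mul2,r3:Mul1,r4:44
  c17: CDB Add2=368  regs: r0:Add1,r1:-324,r2:Mul2,r3:Mul1,r4:44
  c18: CDB Mul1=-6336  regs: r0:Add1,r1:-324,r2:Mul2,r3:-6336,r4:44
  c19: CDB Mul2=-6336  regs: r0:Add1,r1:-324,r2:-6336,r3:-6336,r4:44
  c20: -  regs: r0:Add1,r1:-324,r2:-6336,r3:-6336,r4:44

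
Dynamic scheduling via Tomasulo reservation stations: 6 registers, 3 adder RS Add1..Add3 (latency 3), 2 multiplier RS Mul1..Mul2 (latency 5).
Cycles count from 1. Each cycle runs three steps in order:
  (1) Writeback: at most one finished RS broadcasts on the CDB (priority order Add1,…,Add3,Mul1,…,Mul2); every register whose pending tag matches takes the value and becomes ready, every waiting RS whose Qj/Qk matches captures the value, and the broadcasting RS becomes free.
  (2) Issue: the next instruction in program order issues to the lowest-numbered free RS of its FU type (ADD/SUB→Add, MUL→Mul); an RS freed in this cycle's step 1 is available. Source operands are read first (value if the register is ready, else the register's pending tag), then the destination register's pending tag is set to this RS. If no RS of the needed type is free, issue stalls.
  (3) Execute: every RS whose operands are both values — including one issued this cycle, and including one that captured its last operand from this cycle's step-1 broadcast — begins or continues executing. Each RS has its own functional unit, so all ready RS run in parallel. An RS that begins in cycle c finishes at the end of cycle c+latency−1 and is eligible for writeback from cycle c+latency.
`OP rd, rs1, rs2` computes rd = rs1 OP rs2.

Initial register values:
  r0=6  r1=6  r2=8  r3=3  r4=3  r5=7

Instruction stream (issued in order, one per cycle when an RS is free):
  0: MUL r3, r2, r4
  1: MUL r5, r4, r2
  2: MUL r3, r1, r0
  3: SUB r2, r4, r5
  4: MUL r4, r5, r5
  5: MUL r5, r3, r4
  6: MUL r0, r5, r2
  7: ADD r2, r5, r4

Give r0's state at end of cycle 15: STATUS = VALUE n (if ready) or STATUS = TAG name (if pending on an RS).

STATUS = TAG Mul2

c1: issue MUL r3<-Mul1 | r0:6,r1:6,r2:8,r3:Mul1,r4:3,r5:7
c2: issue MUL r5<-Mul2 | r0:6,r1:6,r2:8,r3:Mul1,r4:3,r5:Mul2
c3: stall | r0:6,r1:6,r2:8,r3:Mul1,r4:3,r5:Mul2
c4: stall | r0:6,r1:6,r2:8,r3:Mul1,r4:3,r5:Mul2
c5: stall | r0:6,r1:6,r2:8,r3:Mul1,r4:3,r5:Mul2
c6: CDB Mul1=24; issue MUL r3<-Mul1 | r0:6,r1:6,r2:8,r3:Mul1,r4:3,r5:Mul2
c7: CDB Mul2=24; issue SUB r2<-Add1 | r0:6,r1:6,r2:Add1,r3:Mul1,r4:3,r5:24
c8: issue MUL r4<-Mul2 | r0:6,r1:6,r2:Add1,r3:Mul1,r4:Mul2,r5:24
c9: stall | r0:6,r1:6,r2:Add1,r3:Mul1,r4:Mul2,r5:24
c10: CDB Add1=-21; stall | r0:6,r1:6,r2:-21,r3:Mul1,r4:Mul2,r5:24
c11: CDB Mul1=36; issue MUL r5<-Mul1 | r0:6,r1:6,r2:-21,r3:36,r4:Mul2,r5:Mul1
c12: stall | r0:6,r1:6,r2:-21,r3:36,r4:Mul2,r5:Mul1
c13: CDB Mul2=576; issue MUL r0<-Mul2 | r0:Mul2,r1:6,r2:-21,r3:36,r4:576,r5:Mul1
c14: issue ADD r2<-Add1 | r0:Mul2,r1:6,r2:Add1,r3:36,r4:576,r5:Mul1
c15: - | r0:Mul2,r1:6,r2:Add1,r3:36,r4:576,r5:Mul1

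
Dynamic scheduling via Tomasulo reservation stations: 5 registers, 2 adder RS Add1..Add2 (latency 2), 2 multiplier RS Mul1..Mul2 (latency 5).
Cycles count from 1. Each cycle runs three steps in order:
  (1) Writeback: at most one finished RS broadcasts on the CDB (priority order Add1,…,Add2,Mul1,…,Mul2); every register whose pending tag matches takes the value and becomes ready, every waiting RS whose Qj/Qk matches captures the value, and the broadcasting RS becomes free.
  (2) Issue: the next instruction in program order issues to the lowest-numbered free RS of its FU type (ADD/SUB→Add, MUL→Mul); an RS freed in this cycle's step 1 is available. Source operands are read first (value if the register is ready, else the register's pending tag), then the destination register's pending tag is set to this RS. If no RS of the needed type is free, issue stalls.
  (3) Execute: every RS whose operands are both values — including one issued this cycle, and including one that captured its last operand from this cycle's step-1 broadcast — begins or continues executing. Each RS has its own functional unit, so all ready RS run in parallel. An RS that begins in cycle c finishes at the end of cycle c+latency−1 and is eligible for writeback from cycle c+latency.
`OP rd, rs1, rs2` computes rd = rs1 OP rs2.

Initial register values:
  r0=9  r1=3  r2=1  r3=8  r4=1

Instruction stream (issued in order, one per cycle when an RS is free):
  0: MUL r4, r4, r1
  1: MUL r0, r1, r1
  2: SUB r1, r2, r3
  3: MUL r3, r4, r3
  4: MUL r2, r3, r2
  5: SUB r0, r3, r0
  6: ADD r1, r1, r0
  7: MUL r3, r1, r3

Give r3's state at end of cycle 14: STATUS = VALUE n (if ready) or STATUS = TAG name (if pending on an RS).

STATUS = TAG Mul1

cycle 1: issue MUL r4<-Mul1 // r0:9,r1:3,r2:1,r3:8,r4:Mul1
cycle 2: issue MUL r0<-Mul2 // r0:Mul2,r1:3,r2:1,r3:8,r4:Mul1
cycle 3: issue SUB r1<-Add1 // r0:Mul2,r1:Add1,r2:1,r3:8,r4:Mul1
cycle 4: stall // r0:Mul2,r1:Add1,r2:1,r3:8,r4:Mul1
cycle 5: CDB Add1=-7; stall // r0:Mul2,r1:-7,r2:1,r3:8,r4:Mul1
cycle 6: CDB Mul1=3; issue MUL r3<-Mul1 // r0:Mul2,r1:-7,r2:1,r3:Mul1,r4:3
cycle 7: CDB Mul2=9; issue MUL r2<-Mul2 // r0:9,r1:-7,r2:Mul2,r3:Mul1,r4:3
cycle 8: issue SUB r0<-Add1 // r0:Add1,r1:-7,r2:Mul2,r3:Mul1,r4:3
cycle 9: issue ADD r1<-Add2 // r0:Add1,r1:Add2,r2:Mul2,r3:Mul1,r4:3
cycle 10: stall // r0:Add1,r1:Add2,r2:Mul2,r3:Mul1,r4:3
cycle 11: CDB Mul1=24; issue MUL r3<-Mul1 // r0:Add1,r1:Add2,r2:Mul2,r3:Mul1,r4:3
cycle 12: - // r0:Add1,r1:Add2,r2:Mul2,r3:Mul1,r4:3
cycle 13: CDB Add1=15 // r0:15,r1:Add2,r2:Mul2,r3:Mul1,r4:3
cycle 14: - // r0:15,r1:Add2,r2:Mul2,r3:Mul1,r4:3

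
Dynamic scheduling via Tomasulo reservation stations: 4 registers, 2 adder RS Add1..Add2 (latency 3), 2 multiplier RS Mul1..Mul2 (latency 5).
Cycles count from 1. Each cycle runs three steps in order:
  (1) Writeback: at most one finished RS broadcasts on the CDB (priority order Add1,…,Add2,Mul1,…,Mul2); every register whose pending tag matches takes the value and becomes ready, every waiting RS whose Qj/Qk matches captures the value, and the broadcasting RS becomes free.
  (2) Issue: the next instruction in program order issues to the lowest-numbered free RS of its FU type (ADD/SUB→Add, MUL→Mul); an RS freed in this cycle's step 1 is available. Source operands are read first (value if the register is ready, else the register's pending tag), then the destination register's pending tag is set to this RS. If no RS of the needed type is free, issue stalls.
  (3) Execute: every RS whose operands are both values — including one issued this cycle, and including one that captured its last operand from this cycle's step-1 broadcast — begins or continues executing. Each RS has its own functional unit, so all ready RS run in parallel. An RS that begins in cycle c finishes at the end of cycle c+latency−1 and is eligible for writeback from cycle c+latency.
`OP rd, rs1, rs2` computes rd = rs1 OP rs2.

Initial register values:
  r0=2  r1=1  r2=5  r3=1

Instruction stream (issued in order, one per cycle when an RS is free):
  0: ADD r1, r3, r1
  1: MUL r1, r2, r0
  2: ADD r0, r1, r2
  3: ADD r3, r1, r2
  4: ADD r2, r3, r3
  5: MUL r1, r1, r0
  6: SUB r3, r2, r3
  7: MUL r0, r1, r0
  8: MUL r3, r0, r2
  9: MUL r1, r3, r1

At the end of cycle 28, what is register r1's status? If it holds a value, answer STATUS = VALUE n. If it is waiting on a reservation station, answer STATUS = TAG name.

cycle 1: issue ADD r1<-Add1 // r0:2,r1:Add1,r2:5,r3:1
cycle 2: issue MUL r1<-Mul1 // r0:2,r1:Mul1,r2:5,r3:1
cycle 3: issue ADD r0<-Add2 // r0:Add2,r1:Mul1,r2:5,r3:1
cycle 4: CDB Add1=2; issue ADD r3<-Add1 // r0:Add2,r1:Mul1,r2:5,r3:Add1
cycle 5: stall // r0:Add2,r1:Mul1,r2:5,r3:Add1
cycle 6: stall // r0:Add2,r1:Mul1,r2:5,r3:Add1
cycle 7: CDB Mul1=10; stall // r0:Add2,r1:10,r2:5,r3:Add1
cycle 8: stall // r0:Add2,r1:10,r2:5,r3:Add1
cycle 9: stall // r0:Add2,r1:10,r2:5,r3:Add1
cycle 10: CDB Add1=15; issue ADD r2<-Add1 // r0:Add2,r1:10,r2:Add1,r3:15
cycle 11: CDB Add2=15; issue MUL r1<-Mul1 // r0:15,r1:Mul1,r2:Add1,r3:15
cycle 12: issue SUB r3<-Add2 // r0:15,r1:Mul1,r2:Add1,r3:Add2
cycle 13: CDB Add1=30; issue MUL r0<-Mul2 // r0:Mul2,r1:Mul1,r2:30,r3:Add2
cycle 14: stall // r0:Mul2,r1:Mul1,r2:30,r3:Add2
cycle 15: stall // r0:Mul2,r1:Mul1,r2:30,r3:Add2
cycle 16: CDB Add2=15; stall // r0:Mul2,r1:Mul1,r2:30,r3:15
cycle 17: CDB Mul1=150; issue MUL r3<-Mul1 // r0:Mul2,r1:150,r2:30,r3:Mul1
cycle 18: stall // r0:Mul2,r1:150,r2:30,r3:Mul1
cycle 19: stall // r0:Mul2,r1:150,r2:30,r3:Mul1
cycle 20: stall // r0:Mul2,r1:150,r2:30,r3:Mul1
cycle 21: stall // r0:Mul2,r1:150,r2:30,r3:Mul1
cycle 22: CDB Mul2=2250; issue MUL r1<-Mul2 // r0:2250,r1:Mul2,r2:30,r3:Mul1
cycle 23: - // r0:2250,r1:Mul2,r2:30,r3:Mul1
cycle 24: - // r0:2250,r1:Mul2,r2:30,r3:Mul1
cycle 25: - // r0:2250,r1:Mul2,r2:30,r3:Mul1
cycle 26: - // r0:2250,r1:Mul2,r2:30,r3:Mul1
cycle 27: CDB Mul1=67500 // r0:2250,r1:Mul2,r2:30,r3:67500
cycle 28: - // r0:2250,r1:Mul2,r2:30,r3:67500

STATUS = TAG Mul2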